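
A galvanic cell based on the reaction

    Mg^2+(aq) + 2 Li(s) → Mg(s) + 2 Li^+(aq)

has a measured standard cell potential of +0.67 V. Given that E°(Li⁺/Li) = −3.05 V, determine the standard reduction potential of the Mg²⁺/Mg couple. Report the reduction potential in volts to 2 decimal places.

In the reaction as written the Mg²⁺/Mg couple is reduced (cathode) and Li⁺/Li is oxidized (anode), so E°cell = E°(Mg²⁺/Mg) − E°(Li⁺/Li).
E°(Mg²⁺/Mg) = E°cell + E°(anode) = +0.67 + (−3.05) = −2.38 V.

−2.38 V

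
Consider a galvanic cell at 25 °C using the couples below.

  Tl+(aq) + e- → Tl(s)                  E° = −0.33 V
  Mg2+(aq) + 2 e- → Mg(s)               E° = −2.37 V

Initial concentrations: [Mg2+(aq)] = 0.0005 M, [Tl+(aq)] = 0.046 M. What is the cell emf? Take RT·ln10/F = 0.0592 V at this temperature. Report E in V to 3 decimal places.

Tl⁺/Tl is reduced (cathode, E° = −0.33 V) and Mg²⁺/Mg is oxidized (anode).
E°cell = E°cat − E°an = −0.33 − (−2.37) = +2.04 V; n = 2.
The balanced reaction is 2 Tl+(aq) + Mg(s) → 2 Tl(s) + Mg2+(aq), so Q = [Mg2+(aq)] / [Tl+(aq)]^2 = 0.236 and log Q = −0.627.
E = E° − (0.0592/n)·log Q = +2.04 − (0.0592/2)(−0.627) = +2.059 V.

+2.059 V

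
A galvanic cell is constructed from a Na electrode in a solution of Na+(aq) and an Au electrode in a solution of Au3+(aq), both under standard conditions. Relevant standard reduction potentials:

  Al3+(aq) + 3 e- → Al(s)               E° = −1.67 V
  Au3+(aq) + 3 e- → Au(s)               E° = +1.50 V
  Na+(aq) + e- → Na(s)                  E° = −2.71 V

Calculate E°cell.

+4.21 V

The Au³⁺/Au couple has the higher E°, so Au ion is reduced (cathode) and Na is oxidized (anode).
E°cell = E°(cathode) − E°(anode) = +1.50 − (−2.71) = +4.21 V.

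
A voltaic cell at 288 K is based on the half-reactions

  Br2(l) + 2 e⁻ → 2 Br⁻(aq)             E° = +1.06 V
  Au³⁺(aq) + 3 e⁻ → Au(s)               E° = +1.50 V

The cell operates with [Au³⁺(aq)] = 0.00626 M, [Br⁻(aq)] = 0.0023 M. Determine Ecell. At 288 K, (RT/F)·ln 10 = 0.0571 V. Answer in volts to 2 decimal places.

+0.25 V

The Au³⁺/Au couple has the more positive E°, so it is the cathode; Br₂/Br⁻ is the anode.
E°cell = +1.50 − (+1.06) = +0.44 V, with n = 6 electrons transferred.
For the overall reaction 2 Au³⁺(aq) + 6 Br⁻(aq) → 2 Au(s) + 3 Br2(l), Q = 1 / ([Au³⁺(aq)]^2·[Br⁻(aq)]^6) = 1.72×10^20, giving log Q = 20.236.
E = E° − (0.0571/n)·log Q = +0.44 − (0.0571/6)(20.236) = +0.25 V.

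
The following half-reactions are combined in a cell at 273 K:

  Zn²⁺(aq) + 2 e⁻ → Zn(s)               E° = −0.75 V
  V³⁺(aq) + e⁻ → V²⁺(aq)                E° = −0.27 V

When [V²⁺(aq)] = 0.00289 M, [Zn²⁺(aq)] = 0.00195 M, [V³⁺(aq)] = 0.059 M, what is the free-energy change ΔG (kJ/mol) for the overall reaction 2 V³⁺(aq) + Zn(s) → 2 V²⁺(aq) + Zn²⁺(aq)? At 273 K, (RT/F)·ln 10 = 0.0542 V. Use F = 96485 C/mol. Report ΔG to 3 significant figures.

−120 kJ/mol

The standard cell potential is −0.27 − (−0.75) = +0.48 V, with n = 2 electrons in the balanced equation.
Here Q = ([V²⁺(aq)]^2·[Zn²⁺(aq)]) / [V³⁺(aq)]^2 = 4.68×10^−6 (log Q = −5.330), giving E = +0.48 − (0.0542/2)·(−5.330) = +0.6244 V.
ΔG = −nFE = −(2)(96485)(+0.6244) J/mol = −120 kJ/mol.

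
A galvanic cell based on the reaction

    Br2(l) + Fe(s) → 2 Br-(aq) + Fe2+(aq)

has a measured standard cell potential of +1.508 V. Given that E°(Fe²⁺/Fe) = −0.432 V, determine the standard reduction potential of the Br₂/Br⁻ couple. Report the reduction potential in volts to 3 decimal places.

In the reaction as written the Br₂/Br⁻ couple is reduced (cathode) and Fe²⁺/Fe is oxidized (anode), so E°cell = E°(Br₂/Br⁻) − E°(Fe²⁺/Fe).
E°(Br₂/Br⁻) = E°cell + E°(anode) = +1.508 + (−0.432) = +1.076 V.

+1.076 V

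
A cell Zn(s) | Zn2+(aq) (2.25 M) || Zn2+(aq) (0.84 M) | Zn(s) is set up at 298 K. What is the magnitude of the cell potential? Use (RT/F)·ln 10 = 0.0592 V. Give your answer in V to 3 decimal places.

For a concentration cell E°cell = 0, since both electrodes use the same couple.
The compartment with the higher Zn2+(aq) concentration (2.25 M) acts as the cathode; ions are reduced there and produced at the dilute (0.84 M) anode.
With n = 2, Ecell = −(0.0592/2)·log([dilute]/[conc]) = −(0.0592/2)·log(0.84/2.25) = +0.013 V.

0.013 V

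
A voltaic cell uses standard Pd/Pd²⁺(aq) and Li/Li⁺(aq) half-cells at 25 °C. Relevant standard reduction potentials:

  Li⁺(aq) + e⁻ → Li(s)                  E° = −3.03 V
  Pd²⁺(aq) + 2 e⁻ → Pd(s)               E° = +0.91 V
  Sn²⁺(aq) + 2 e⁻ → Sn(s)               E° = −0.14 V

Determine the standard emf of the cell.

Of the two couples in this cell, the one with the more positive reduction potential is reduced at the cathode: here that is Pd²⁺/Pd (+0.91 V); Li⁺/Li (−3.03 V) is the anode.
E°cell = E°(cathode) − E°(anode) = +0.91 − (−3.03) = +3.94 V.

+3.94 V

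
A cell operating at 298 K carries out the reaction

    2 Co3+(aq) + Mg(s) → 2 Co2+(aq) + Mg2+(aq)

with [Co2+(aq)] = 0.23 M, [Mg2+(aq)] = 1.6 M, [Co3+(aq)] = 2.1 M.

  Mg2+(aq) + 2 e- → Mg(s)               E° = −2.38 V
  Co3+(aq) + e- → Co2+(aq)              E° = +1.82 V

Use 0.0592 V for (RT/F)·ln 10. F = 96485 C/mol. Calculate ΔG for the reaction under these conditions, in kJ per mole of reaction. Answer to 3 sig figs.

−820 kJ/mol

The standard cell potential is +1.82 − (−2.38) = +4.20 V, with n = 2 electrons in the balanced equation.
The reaction quotient is ([Co2+(aq)]^2·[Mg2+(aq)]) / [Co3+(aq)]^2 = 0.0192; by Nernst, E = +4.20 − (0.0592/2)(−1.717) = +4.2508 V.
ΔG = −nFE = −(2)(96485)(+4.2508) J/mol = −820 kJ/mol.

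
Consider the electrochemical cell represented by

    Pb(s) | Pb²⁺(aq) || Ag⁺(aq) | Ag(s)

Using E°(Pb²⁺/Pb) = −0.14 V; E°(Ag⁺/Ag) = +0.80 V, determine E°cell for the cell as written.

By convention the left-hand electrode in cell notation is the anode (oxidation) and the right-hand electrode is the cathode (reduction).
E°cell = E°(right) − E°(left) = +0.80 − (−0.14) = +0.94 V.

+0.94 V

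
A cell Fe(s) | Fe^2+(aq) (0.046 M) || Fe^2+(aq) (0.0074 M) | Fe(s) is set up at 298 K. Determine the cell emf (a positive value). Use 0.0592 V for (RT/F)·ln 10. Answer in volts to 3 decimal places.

0.023 V

For a concentration cell E°cell = 0, since both electrodes use the same couple.
The compartment with the higher Fe^2+(aq) concentration (0.046 M) acts as the cathode; ions are reduced there and produced at the dilute (0.0074 M) anode.
With n = 2, Ecell = −(0.0592/2)·log([dilute]/[conc]) = −(0.0592/2)·log(0.0074/0.046) = +0.023 V.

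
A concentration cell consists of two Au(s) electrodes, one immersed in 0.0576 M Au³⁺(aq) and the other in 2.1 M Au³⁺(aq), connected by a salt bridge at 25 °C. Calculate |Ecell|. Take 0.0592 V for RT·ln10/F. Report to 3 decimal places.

0.031 V

For a concentration cell E°cell = 0, since both electrodes use the same couple.
The compartment with the higher Au³⁺(aq) concentration (2.1 M) acts as the cathode; ions are reduced there and produced at the dilute (0.0576 M) anode.
With n = 3, Ecell = −(0.0592/3)·log([dilute]/[conc]) = −(0.0592/3)·log(0.0576/2.1) = +0.031 V.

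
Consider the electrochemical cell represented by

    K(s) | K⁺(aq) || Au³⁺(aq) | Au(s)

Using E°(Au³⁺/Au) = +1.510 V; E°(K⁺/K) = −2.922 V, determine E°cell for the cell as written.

+4.432 V

By convention the left-hand electrode in cell notation is the anode (oxidation) and the right-hand electrode is the cathode (reduction).
E°cell = E°(right) − E°(left) = +1.510 − (−2.922) = +4.432 V.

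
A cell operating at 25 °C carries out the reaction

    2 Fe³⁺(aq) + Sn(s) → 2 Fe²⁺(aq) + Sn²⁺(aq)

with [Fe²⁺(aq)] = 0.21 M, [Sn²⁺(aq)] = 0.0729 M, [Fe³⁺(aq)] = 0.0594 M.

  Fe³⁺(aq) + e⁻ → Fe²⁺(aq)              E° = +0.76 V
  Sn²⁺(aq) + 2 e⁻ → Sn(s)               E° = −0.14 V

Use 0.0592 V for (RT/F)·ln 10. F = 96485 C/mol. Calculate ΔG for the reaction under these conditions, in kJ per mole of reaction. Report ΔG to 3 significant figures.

E°cell = +0.76 − (−0.14) = +0.90 V; the balanced reaction transfers n = 2 electrons.
Here Q = ([Fe²⁺(aq)]^2·[Sn²⁺(aq)]) / [Fe³⁺(aq)]^2 = 0.911 (log Q = −0.040), giving E = +0.90 − (0.0592/2)·(−0.040) = +0.9012 V.
Finally ΔG = −nFE = −(2)(96485 C/mol)(+0.9012 V) = −174 kJ/mol.

−174 kJ/mol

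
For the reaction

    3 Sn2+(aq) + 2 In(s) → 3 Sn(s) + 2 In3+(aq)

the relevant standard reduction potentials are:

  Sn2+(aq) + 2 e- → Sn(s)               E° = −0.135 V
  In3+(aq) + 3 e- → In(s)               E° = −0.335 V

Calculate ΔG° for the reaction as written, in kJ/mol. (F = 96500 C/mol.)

−116 kJ/mol

In the reaction as written Sn2+(aq) is reduced, so the Sn²⁺/Sn couple is the cathode and In³⁺/In is the anode.
E°cell = −0.135 − (−0.335) = +0.200 V; balancing electrons gives n = 6.
ΔG° = −nFE°cell = −(6)(96500)(+0.200) J/mol = −116 kJ/mol.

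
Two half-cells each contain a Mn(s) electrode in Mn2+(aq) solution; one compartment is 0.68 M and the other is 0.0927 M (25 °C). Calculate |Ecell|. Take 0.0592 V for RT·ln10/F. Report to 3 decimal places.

0.026 V

For a concentration cell E°cell = 0, since both electrodes use the same couple.
The compartment with the higher Mn2+(aq) concentration (0.68 M) acts as the cathode; ions are reduced there and produced at the dilute (0.0927 M) anode.
With n = 2, Ecell = −(0.0592/2)·log([dilute]/[conc]) = −(0.0592/2)·log(0.0927/0.68) = +0.026 V.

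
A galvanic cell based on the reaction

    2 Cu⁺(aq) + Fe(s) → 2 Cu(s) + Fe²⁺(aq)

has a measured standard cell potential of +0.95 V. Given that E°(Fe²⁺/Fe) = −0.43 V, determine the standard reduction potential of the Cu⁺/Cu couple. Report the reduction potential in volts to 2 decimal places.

+0.52 V

In the reaction as written the Cu⁺/Cu couple is reduced (cathode) and Fe²⁺/Fe is oxidized (anode), so E°cell = E°(Cu⁺/Cu) − E°(Fe²⁺/Fe).
E°(Cu⁺/Cu) = E°cell + E°(anode) = +0.95 + (−0.43) = +0.52 V.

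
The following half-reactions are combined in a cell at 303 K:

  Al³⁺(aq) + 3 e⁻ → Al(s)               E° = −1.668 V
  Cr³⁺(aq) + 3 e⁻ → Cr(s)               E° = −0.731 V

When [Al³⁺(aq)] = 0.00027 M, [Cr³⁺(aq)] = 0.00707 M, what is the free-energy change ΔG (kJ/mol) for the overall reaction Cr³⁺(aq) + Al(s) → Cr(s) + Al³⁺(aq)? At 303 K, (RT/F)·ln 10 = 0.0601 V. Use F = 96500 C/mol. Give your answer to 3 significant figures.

−279 kJ/mol

With Cr³⁺/Cr reduced at the cathode, E°cell = −0.731 − (−1.668) = +0.937 V and n = 3.
Here Q = [Al³⁺(aq)] / [Cr³⁺(aq)] = 0.0382 (log Q = −1.418), giving E = +0.937 − (0.0601/3)·(−1.418) = +0.9654 V.
ΔG = −nFE = −(3)(96500)(+0.9654) J/mol = −279 kJ/mol.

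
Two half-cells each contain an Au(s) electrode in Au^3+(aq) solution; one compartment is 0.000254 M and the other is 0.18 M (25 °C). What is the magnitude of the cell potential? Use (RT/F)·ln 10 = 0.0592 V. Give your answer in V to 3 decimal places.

0.056 V

For a concentration cell E°cell = 0, since both electrodes use the same couple.
The compartment with the higher Au^3+(aq) concentration (0.18 M) acts as the cathode; ions are reduced there and produced at the dilute (0.000254 M) anode.
With n = 3, Ecell = −(0.0592/3)·log([dilute]/[conc]) = −(0.0592/3)·log(0.000254/0.18) = +0.056 V.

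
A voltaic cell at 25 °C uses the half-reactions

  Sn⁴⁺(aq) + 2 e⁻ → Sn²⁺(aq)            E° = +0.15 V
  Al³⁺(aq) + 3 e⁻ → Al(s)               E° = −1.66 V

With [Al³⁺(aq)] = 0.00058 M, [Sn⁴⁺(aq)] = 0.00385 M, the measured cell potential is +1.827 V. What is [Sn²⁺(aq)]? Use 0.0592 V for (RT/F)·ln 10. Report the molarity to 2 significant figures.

The Sn⁴⁺/Sn²⁺ couple has the larger reduction potential, so it is the cathode: E°cell = +0.15 − (−1.66) = +1.81 V and n = 6.
Since E = E° − (0.0592/n)·log Q, log Q = n(E° − E)/0.0592 = −1.723.
For 3 Sn⁴⁺(aq) + 2 Al(s) → 3 Sn²⁺(aq) + 2 Al³⁺(aq), the reaction quotient is Q = ([Sn²⁺(aq)]^3·[Al³⁺(aq)]^2) / [Sn⁴⁺(aq)]^3.
Isolating [Sn²⁺(aq)] in Q = 10^{−1.723} yields log [Sn²⁺(aq)] = −0.831, i.e. 0.15 M.

0.15 M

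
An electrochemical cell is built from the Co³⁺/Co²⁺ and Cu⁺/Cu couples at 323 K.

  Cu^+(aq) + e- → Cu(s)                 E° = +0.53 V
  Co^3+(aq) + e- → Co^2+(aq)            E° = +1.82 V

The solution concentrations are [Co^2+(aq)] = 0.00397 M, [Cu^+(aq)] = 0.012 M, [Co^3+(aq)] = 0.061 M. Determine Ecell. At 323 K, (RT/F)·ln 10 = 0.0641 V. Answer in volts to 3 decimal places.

+1.489 V

Co³⁺/Co²⁺ is reduced (cathode, E° = +1.82 V) and Cu⁺/Cu is oxidized (anode).
E°cell = +1.82 − (+0.53) = +1.29 V, with n = 1 electron transferred.
The balanced reaction is Co^3+(aq) + Cu(s) → Co^2+(aq) + Cu^+(aq), so Q = ([Co^2+(aq)]·[Cu^+(aq)]) / [Co^3+(aq)] = 0.000781 and log Q = −3.107.
Applying E = E° − (RT ln10/nF)·log Q gives +1.29 − (0.0641/1)(−3.107) = +1.489 V.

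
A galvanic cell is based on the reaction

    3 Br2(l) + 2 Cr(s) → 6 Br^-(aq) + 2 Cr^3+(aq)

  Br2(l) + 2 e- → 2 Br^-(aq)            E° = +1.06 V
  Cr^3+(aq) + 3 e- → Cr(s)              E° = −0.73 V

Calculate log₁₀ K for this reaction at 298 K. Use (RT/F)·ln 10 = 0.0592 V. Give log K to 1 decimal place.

The Br₂/Br⁻ couple is reduced (cathode); E°cell = +1.06 − (−0.73) = +1.79 V with n = 6.
At equilibrium E = 0, so log K = nE°cell / 0.0592 = (6)(+1.79) / 0.0592 = 181.4.

log K = 181.4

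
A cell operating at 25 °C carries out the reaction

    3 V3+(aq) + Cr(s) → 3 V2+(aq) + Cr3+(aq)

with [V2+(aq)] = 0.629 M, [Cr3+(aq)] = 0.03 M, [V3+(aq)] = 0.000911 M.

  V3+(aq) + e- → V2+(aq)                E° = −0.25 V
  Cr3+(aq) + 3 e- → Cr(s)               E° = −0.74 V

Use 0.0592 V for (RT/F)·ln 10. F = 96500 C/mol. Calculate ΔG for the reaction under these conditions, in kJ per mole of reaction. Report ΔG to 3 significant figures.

The standard cell potential is −0.25 − (−0.74) = +0.49 V, with n = 3 electrons in the balanced equation.
Q = ([V2+(aq)]^3·[Cr3+(aq)]) / [V3+(aq)]^3 = 9.87×10^6, so log Q = 6.995 and E = +0.49 − (0.0592/3)(6.995) = +0.3520 V.
Finally ΔG = −nFE = −(3)(96500 C/mol)(+0.3520 V) = −102 kJ/mol.

−102 kJ/mol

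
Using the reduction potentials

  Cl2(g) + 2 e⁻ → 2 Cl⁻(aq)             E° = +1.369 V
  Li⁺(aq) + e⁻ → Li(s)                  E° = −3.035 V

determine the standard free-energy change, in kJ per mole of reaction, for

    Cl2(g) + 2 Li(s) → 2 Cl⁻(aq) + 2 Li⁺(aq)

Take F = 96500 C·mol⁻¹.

In the reaction as written Cl2(g) is reduced, so the Cl₂/Cl⁻ couple is the cathode and Li⁺/Li is the anode.
E°cell = +1.369 − (−3.035) = +4.404 V; balancing electrons gives n = 2.
ΔG° = −nFE°cell = −(2)(96500)(+4.404) J/mol = −850 kJ/mol.

−850 kJ/mol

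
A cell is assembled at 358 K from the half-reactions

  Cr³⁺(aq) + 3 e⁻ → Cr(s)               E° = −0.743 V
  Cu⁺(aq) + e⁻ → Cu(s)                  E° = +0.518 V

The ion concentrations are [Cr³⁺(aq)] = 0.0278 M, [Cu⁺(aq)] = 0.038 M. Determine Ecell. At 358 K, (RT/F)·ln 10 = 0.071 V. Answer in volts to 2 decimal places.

Since E°(Cu⁺/Cu) > E°(Cr³⁺/Cr), Cu⁺/Cu serves as the cathode.
The standard potential is +0.518 − (−0.743) = +1.261 V and the balanced reaction transfers n = 3 electrons.
Balancing gives 3 Cu⁺(aq) + Cr(s) → 3 Cu(s) + Cr³⁺(aq); hence Q = [Cr³⁺(aq)] / [Cu⁺(aq)]^3 = 507 (log Q = 2.705).
By the Nernst equation, E = +1.261 − (0.071/3)·(2.705) = +1.20 V.

+1.20 V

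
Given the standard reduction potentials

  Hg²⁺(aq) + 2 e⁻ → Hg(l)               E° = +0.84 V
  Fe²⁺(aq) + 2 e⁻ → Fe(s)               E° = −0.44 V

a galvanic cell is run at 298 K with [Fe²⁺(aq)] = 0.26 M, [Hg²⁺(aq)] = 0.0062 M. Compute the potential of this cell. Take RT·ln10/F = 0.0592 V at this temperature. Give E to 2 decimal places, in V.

+1.23 V

Since E°(Hg²⁺/Hg) > E°(Fe²⁺/Fe), Hg²⁺/Hg serves as the cathode.
The standard potential is +0.84 − (−0.44) = +1.28 V and the balanced reaction transfers n = 2 electrons.
Balancing gives Hg²⁺(aq) + Fe(s) → Hg(l) + Fe²⁺(aq); hence Q = [Fe²⁺(aq)] / [Hg²⁺(aq)] = 41.9 (log Q = 1.623).
E = E° − (0.0592/n)·log Q = +1.28 − (0.0592/2)(1.623) = +1.23 V.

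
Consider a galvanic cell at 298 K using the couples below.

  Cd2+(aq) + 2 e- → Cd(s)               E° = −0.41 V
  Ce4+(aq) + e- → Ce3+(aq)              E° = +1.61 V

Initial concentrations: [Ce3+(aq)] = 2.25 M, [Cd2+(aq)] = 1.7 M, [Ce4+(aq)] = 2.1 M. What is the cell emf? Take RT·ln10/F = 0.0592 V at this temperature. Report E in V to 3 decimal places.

+2.011 V

Ce⁴⁺/Ce³⁺ is reduced (cathode, E° = +1.61 V) and Cd²⁺/Cd is oxidized (anode).
E°cell = +1.61 − (−0.41) = +2.02 V, with n = 2 electrons transferred.
Balancing gives 2 Ce4+(aq) + Cd(s) → 2 Ce3+(aq) + Cd2+(aq); hence Q = ([Ce3+(aq)]^2·[Cd2+(aq)]) / [Ce4+(aq)]^2 = 1.95 (log Q = 0.290).
Applying E = E° − (RT ln10/nF)·log Q gives +2.02 − (0.0592/2)(0.290) = +2.011 V.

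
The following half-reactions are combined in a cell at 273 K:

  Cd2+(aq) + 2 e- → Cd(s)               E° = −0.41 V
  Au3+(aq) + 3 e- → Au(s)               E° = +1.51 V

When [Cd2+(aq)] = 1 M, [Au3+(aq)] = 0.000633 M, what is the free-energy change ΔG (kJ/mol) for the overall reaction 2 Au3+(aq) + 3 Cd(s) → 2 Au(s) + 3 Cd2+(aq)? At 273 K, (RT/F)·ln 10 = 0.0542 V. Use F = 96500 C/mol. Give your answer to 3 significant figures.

−1080 kJ/mol

With Au³⁺/Au reduced at the cathode, E°cell = +1.51 − (−0.41) = +1.92 V and n = 6.
The reaction quotient is [Cd2+(aq)]^3 / [Au3+(aq)]^2 = 2.5×10^6; by Nernst, E = +1.92 − (0.0542/6)(6.397) = +1.8622 V.
Then ΔG = −nFE = −6 × 96500 × +1.8622 J/mol = −1080 kJ/mol.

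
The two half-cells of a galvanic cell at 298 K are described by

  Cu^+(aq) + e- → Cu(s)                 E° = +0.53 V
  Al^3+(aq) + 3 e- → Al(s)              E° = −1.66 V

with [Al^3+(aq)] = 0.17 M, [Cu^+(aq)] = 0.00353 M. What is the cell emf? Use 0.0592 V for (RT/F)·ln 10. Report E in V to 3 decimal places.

+2.060 V

The Cu⁺/Cu couple has the more positive E°, so it is the cathode; Al³⁺/Al is the anode.
E°cell = E°cat − E°an = +0.53 − (−1.66) = +2.19 V; n = 3.
The balanced reaction is 3 Cu^+(aq) + Al(s) → 3 Cu(s) + Al^3+(aq), so Q = [Al^3+(aq)] / [Cu^+(aq)]^3 = 3.86×10^6 and log Q = 6.587.
By the Nernst equation, E = +2.19 − (0.0592/3)·(6.587) = +2.060 V.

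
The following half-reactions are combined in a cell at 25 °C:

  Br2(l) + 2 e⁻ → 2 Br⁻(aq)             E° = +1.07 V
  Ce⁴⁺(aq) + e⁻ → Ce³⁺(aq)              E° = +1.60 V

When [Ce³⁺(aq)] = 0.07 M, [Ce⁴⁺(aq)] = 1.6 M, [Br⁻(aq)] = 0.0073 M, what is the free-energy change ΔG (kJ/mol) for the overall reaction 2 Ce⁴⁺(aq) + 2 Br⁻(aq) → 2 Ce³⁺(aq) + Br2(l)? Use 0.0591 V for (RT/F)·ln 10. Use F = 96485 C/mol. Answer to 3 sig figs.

With Ce⁴⁺/Ce³⁺ reduced at the cathode, E°cell = +1.60 − (+1.07) = +0.53 V and n = 2.
Here Q = [Ce³⁺(aq)]^2 / ([Ce⁴⁺(aq)]^2·[Br⁻(aq)]^2) = 35.9 (log Q = 1.555), giving E = +0.53 − (0.0591/2)·(1.555) = +0.4840 V.
ΔG = −nFE = −(2)(96485)(+0.4840) J/mol = −93.4 kJ/mol.

−93.4 kJ/mol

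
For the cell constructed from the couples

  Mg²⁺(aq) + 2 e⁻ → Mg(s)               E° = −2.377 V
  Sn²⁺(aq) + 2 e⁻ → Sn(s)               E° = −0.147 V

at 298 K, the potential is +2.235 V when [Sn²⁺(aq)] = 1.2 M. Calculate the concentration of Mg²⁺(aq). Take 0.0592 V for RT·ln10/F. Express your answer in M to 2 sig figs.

0.81 M

The Sn²⁺/Sn couple has the larger reduction potential, so it is the cathode: E°cell = −0.147 − (−2.377) = +2.230 V and n = 2.
Rearranging E = E° − (0.0592/n)·log Q gives log Q = 2(+2.230 − (+2.235))/0.0592 = −0.169.
The balanced reaction is Sn²⁺(aq) + Mg(s) → Sn(s) + Mg²⁺(aq), so Q = [Mg²⁺(aq)] / [Sn²⁺(aq)].
Substituting the known concentrations and solving, log [Mg²⁺(aq)] = −0.090 and [Mg²⁺(aq)] = 0.81 M.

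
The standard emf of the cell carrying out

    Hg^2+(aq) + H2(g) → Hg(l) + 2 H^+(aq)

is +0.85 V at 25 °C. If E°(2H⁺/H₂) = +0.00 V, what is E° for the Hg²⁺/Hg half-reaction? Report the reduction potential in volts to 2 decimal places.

+0.85 V

In the reaction as written the Hg²⁺/Hg couple is reduced (cathode) and 2H⁺/H₂ is oxidized (anode), so E°cell = E°(Hg²⁺/Hg) − E°(2H⁺/H₂).
E°(Hg²⁺/Hg) = E°cell + E°(anode) = +0.85 + (+0.00) = +0.85 V.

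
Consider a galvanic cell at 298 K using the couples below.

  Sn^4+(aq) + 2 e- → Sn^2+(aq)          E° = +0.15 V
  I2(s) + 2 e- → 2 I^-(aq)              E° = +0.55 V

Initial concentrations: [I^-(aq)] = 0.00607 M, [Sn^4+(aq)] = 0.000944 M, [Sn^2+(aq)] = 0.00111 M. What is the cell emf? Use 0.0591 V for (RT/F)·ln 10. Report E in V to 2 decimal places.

The I₂/I⁻ couple has the more positive E°, so it is the cathode; Sn⁴⁺/Sn²⁺ is the anode.
E°cell = +0.55 − (+0.15) = +0.40 V, with n = 2 electrons transferred.
Balancing gives I2(s) + Sn^2+(aq) → 2 I^-(aq) + Sn^4+(aq); hence Q = ([I^-(aq)]^2·[Sn^4+(aq)]) / [Sn^2+(aq)] = 3.13×10^−5 (log Q = −4.504).
Applying E = E° − (RT ln10/nF)·log Q gives +0.40 − (0.0591/2)(−4.504) = +0.53 V.

+0.53 V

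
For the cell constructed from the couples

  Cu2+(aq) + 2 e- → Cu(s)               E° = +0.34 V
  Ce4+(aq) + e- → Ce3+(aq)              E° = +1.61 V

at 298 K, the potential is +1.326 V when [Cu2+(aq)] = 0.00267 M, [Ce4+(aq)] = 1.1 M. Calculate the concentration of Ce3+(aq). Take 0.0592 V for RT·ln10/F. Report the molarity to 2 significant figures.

2.4 M

With Ce⁴⁺/Ce³⁺ at the cathode and Cu²⁺/Cu at the anode, E°cell = +1.61 − (+0.34) = +1.27 V (n = 2).
Since E = E° − (0.0592/n)·log Q, log Q = n(E° − E)/0.0592 = −1.892.
The balanced reaction is 2 Ce4+(aq) + Cu(s) → 2 Ce3+(aq) + Cu2+(aq), so Q = ([Ce3+(aq)]^2·[Cu2+(aq)]) / [Ce4+(aq)]^2.
Solving for the unknown gives log [Ce3+(aq)] = 0.382, so [Ce3+(aq)] ≈ 2.4 M.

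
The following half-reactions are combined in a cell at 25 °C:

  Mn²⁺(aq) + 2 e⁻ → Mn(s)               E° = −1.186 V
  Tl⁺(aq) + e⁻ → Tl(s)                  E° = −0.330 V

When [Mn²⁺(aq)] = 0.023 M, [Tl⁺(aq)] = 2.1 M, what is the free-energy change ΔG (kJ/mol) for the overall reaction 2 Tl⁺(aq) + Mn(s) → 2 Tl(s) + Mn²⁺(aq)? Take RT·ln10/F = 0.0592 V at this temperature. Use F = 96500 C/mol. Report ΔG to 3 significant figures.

E°cell = −0.330 − (−1.186) = +0.856 V; the balanced reaction transfers n = 2 electrons.
Here Q = [Mn²⁺(aq)] / [Tl⁺(aq)]^2 = 0.00522 (log Q = −2.283), giving E = +0.856 − (0.0592/2)·(−2.283) = +0.9236 V.
Then ΔG = −nFE = −2 × 96500 × +0.9236 J/mol = −178 kJ/mol.

−178 kJ/mol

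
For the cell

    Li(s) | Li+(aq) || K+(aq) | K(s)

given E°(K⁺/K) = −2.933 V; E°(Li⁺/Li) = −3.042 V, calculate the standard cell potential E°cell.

+0.109 V

By convention the left-hand electrode in cell notation is the anode (oxidation) and the right-hand electrode is the cathode (reduction).
E°cell = E°(right) − E°(left) = −2.933 − (−3.042) = +0.109 V.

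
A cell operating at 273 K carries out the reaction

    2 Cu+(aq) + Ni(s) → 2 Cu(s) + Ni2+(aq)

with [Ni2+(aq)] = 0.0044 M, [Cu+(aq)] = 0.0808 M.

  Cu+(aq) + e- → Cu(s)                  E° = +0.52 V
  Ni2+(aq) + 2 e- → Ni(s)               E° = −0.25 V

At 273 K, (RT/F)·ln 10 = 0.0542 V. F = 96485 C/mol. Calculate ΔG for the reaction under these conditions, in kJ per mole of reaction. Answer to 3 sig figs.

The standard cell potential is +0.52 − (−0.25) = +0.77 V, with n = 2 electrons in the balanced equation.
Here Q = [Ni2+(aq)] / [Cu+(aq)]^2 = 0.674 (log Q = −0.171), giving E = +0.77 − (0.0542/2)·(−0.171) = +0.7746 V.
Then ΔG = −nFE = −2 × 96485 × +0.7746 J/mol = −149 kJ/mol.

−149 kJ/mol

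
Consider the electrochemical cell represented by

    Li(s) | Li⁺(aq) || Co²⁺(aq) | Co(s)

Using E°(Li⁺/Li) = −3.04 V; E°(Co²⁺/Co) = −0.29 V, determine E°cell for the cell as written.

+2.75 V

By convention the left-hand electrode in cell notation is the anode (oxidation) and the right-hand electrode is the cathode (reduction).
E°cell = E°(right) − E°(left) = −0.29 − (−3.04) = +2.75 V.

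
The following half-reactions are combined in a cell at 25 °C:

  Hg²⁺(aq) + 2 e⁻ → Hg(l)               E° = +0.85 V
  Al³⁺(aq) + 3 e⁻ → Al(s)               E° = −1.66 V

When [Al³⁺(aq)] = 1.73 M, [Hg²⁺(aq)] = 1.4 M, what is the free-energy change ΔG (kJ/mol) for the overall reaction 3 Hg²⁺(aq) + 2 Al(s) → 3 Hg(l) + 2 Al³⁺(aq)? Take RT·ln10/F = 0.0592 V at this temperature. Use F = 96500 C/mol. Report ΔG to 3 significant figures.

The standard cell potential is +0.85 − (−1.66) = +2.51 V, with n = 6 electrons in the balanced equation.
Q = [Al³⁺(aq)]^2 / [Hg²⁺(aq)]^3 = 1.09, so log Q = 0.038 and E = +2.51 − (0.0592/6)(0.038) = +2.5096 V.
Then ΔG = −nFE = −6 × 96500 × +2.5096 J/mol = −1450 kJ/mol.

−1450 kJ/mol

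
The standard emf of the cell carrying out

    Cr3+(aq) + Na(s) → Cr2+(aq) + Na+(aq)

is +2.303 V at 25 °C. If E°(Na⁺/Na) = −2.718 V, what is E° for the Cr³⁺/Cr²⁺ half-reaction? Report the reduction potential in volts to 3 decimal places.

In the reaction as written the Cr³⁺/Cr²⁺ couple is reduced (cathode) and Na⁺/Na is oxidized (anode), so E°cell = E°(Cr³⁺/Cr²⁺) − E°(Na⁺/Na).
E°(Cr³⁺/Cr²⁺) = E°cell + E°(anode) = +2.303 + (−2.718) = −0.415 V.

−0.415 V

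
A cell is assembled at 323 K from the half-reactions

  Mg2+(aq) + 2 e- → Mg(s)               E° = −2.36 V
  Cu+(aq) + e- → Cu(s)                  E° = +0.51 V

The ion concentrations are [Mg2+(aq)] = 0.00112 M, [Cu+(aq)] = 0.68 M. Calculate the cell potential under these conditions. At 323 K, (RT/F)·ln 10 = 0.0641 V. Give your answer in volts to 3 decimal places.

Since E°(Cu⁺/Cu) > E°(Mg²⁺/Mg), Cu⁺/Cu serves as the cathode.
The standard potential is +0.51 − (−2.36) = +2.87 V and the balanced reaction transfers n = 2 electrons.
For the overall reaction 2 Cu+(aq) + Mg(s) → 2 Cu(s) + Mg2+(aq), Q = [Mg2+(aq)] / [Cu+(aq)]^2 = 0.00242, giving log Q = −2.616.
E = E° − (0.0641/n)·log Q = +2.87 − (0.0641/2)(−2.616) = +2.954 V.

+2.954 V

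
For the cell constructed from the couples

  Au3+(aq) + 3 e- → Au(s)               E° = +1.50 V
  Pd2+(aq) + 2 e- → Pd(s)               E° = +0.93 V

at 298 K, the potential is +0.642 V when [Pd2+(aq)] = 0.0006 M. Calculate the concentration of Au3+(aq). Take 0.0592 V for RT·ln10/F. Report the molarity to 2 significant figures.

The Au³⁺/Au couple has the larger reduction potential, so it is the cathode: E°cell = +1.50 − (+0.93) = +0.57 V and n = 6.
Rearranging E = E° − (0.0592/n)·log Q gives log Q = 6(+0.57 − (+0.642))/0.0592 = −7.297.
For 2 Au3+(aq) + 3 Pd(s) → 2 Au(s) + 3 Pd2+(aq), the reaction quotient is Q = [Pd2+(aq)]^3 / [Au3+(aq)]^2.
Solving for the unknown gives log [Au3+(aq)] = −1.184, so [Au3+(aq)] ≈ 0.065 M.

0.065 M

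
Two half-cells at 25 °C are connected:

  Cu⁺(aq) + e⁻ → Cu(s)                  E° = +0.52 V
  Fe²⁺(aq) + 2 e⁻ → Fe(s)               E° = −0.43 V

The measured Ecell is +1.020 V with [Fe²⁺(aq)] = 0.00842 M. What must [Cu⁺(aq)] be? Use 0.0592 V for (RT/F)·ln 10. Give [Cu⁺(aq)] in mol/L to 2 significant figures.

1.4 M

With Cu⁺/Cu at the cathode and Fe²⁺/Fe at the anode, E°cell = +0.52 − (−0.43) = +0.95 V (n = 2).
Rearranging E = E° − (0.0592/n)·log Q gives log Q = 2(+0.95 − (+1.020))/0.0592 = −2.365.
Balancing electrons gives 2 Cu⁺(aq) + Fe(s) → 2 Cu(s) + Fe²⁺(aq); thus Q = [Fe²⁺(aq)] / [Cu⁺(aq)]^2.
Solving for the unknown gives log [Cu⁺(aq)] = 0.145, so [Cu⁺(aq)] ≈ 1.4 M.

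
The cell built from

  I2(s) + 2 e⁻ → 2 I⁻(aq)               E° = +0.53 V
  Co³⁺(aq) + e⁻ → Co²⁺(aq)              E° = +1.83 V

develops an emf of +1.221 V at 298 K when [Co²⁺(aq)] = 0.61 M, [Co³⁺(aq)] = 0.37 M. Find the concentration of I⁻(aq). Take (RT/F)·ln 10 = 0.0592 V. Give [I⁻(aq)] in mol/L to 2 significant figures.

0.076 M

Co³⁺/Co²⁺ is the cathode (higher E°); E°cell = +1.83 − (+0.53) = +1.30 V with n = 2.
Since E = E° − (0.0592/n)·log Q, log Q = n(E° − E)/0.0592 = 2.669.
Balancing electrons gives 2 Co³⁺(aq) + 2 I⁻(aq) → 2 Co²⁺(aq) + I2(s); thus Q = [Co²⁺(aq)]^2 / ([Co³⁺(aq)]^2·[I⁻(aq)]^2).
Substituting the known concentrations and solving, log [I⁻(aq)] = −1.117 and [I⁻(aq)] = 0.076 M.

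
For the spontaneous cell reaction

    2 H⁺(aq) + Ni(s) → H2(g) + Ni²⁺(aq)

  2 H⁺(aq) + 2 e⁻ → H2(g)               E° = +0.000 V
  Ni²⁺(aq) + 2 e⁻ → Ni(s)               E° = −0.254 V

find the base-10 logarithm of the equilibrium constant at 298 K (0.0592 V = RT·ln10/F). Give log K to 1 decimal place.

log K = 8.6

The 2H⁺/H₂ couple is reduced (cathode); E°cell = +0.000 − (−0.254) = +0.254 V with n = 2.
At equilibrium E = 0, so log K = nE°cell / 0.0592 = (2)(+0.254) / 0.0592 = 8.6.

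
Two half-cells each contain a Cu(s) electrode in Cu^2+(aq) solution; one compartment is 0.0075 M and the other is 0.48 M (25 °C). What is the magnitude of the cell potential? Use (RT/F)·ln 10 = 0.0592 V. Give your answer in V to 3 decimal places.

For a concentration cell E°cell = 0, since both electrodes use the same couple.
The compartment with the higher Cu^2+(aq) concentration (0.48 M) acts as the cathode; ions are reduced there and produced at the dilute (0.0075 M) anode.
With n = 2, Ecell = −(0.0592/2)·log([dilute]/[conc]) = −(0.0592/2)·log(0.0075/0.48) = +0.053 V.

0.053 V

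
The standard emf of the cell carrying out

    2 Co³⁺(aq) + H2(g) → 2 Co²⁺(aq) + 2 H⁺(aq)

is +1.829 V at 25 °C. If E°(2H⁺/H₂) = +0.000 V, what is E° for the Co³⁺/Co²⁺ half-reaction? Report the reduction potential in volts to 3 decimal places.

In the reaction as written the Co³⁺/Co²⁺ couple is reduced (cathode) and 2H⁺/H₂ is oxidized (anode), so E°cell = E°(Co³⁺/Co²⁺) − E°(2H⁺/H₂).
E°(Co³⁺/Co²⁺) = E°cell + E°(anode) = +1.829 + (+0.000) = +1.829 V.

+1.829 V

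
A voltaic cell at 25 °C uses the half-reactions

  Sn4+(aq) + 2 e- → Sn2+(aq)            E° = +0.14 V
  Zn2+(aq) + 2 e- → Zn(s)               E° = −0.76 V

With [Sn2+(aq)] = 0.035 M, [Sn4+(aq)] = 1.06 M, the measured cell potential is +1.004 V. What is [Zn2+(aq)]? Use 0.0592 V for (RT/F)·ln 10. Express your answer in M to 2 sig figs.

With Sn⁴⁺/Sn²⁺ at the cathode and Zn²⁺/Zn at the anode, E°cell = +0.14 − (−0.76) = +0.90 V (n = 2).
Rearranging E = E° − (0.0592/n)·log Q gives log Q = 2(+0.90 − (+1.004))/0.0592 = −3.514.
The balanced reaction is Sn4+(aq) + Zn(s) → Sn2+(aq) + Zn2+(aq), so Q = ([Sn2+(aq)]·[Zn2+(aq)]) / [Sn4+(aq)].
Solving for the unknown gives log [Zn2+(aq)] = −2.033, so [Zn2+(aq)] ≈ 0.0093 M.

0.0093 M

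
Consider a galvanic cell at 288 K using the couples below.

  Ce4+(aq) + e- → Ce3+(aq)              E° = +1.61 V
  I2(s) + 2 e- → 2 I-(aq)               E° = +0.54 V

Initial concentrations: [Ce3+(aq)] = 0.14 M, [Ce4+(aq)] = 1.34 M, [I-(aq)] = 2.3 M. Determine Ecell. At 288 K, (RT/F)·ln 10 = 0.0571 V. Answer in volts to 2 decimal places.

Ce⁴⁺/Ce³⁺ is reduced (cathode, E° = +1.61 V) and I₂/I⁻ is oxidized (anode).
E°cell = +1.61 − (+0.54) = +1.07 V, with n = 2 electrons transferred.
For the overall reaction 2 Ce4+(aq) + 2 I-(aq) → 2 Ce3+(aq) + I2(s), Q = [Ce3+(aq)]^2 / ([Ce4+(aq)]^2·[I-(aq)]^2) = 0.00206, giving log Q = −2.685.
Applying E = E° − (RT ln10/nF)·log Q gives +1.07 − (0.0571/2)(−2.685) = +1.15 V.

+1.15 V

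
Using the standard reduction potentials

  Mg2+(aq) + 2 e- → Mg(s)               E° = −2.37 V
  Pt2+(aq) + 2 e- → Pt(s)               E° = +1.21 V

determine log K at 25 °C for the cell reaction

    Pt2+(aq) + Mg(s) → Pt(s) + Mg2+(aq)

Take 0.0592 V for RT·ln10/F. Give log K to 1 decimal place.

The Pt²⁺/Pt couple is reduced (cathode); E°cell = +1.21 − (−2.37) = +3.58 V with n = 2.
At equilibrium E = 0, so log K = nE°cell / 0.0592 = (2)(+3.58) / 0.0592 = 120.9.

log K = 120.9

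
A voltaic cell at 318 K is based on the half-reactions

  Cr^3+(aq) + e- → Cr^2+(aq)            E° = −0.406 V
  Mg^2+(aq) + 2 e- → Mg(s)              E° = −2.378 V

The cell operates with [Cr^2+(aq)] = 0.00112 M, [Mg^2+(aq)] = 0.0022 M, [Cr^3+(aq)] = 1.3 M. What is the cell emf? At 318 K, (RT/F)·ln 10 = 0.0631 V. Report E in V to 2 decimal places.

+2.25 V

The Cr³⁺/Cr²⁺ couple has the more positive E°, so it is the cathode; Mg²⁺/Mg is the anode.
The standard potential is −0.406 − (−2.378) = +1.972 V and the balanced reaction transfers n = 2 electrons.
The balanced reaction is 2 Cr^3+(aq) + Mg(s) → 2 Cr^2+(aq) + Mg^2+(aq), so Q = ([Cr^2+(aq)]^2·[Mg^2+(aq)]) / [Cr^3+(aq)]^2 = 1.63×10^−9 and log Q = −8.787.
By the Nernst equation, E = +1.972 − (0.0631/2)·(−8.787) = +2.25 V.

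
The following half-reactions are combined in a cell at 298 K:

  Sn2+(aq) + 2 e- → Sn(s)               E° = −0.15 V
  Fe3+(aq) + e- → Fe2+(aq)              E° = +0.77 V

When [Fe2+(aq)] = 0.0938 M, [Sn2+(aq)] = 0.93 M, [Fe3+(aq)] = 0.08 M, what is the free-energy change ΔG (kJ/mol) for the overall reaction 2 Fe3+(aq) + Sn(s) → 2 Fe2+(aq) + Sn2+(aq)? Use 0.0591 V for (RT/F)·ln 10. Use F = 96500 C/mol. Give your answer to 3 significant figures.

−177 kJ/mol

The standard cell potential is +0.77 − (−0.15) = +0.92 V, with n = 2 electrons in the balanced equation.
Here Q = ([Fe2+(aq)]^2·[Sn2+(aq)]) / [Fe3+(aq)]^2 = 1.28 (log Q = 0.107), giving E = +0.92 − (0.0591/2)·(0.107) = +0.9168 V.
Finally ΔG = −nFE = −(2)(96500 C/mol)(+0.9168 V) = −177 kJ/mol.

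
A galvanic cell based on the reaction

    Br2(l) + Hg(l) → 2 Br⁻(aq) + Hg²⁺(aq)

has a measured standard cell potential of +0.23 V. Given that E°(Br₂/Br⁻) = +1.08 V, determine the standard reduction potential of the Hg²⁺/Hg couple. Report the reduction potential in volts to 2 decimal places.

In the reaction as written the Br₂/Br⁻ couple is reduced (cathode) and Hg²⁺/Hg is oxidized (anode), so E°cell = E°(Br₂/Br⁻) − E°(Hg²⁺/Hg).
E°(Hg²⁺/Hg) = E°(cathode) − E°cell = +1.08 − (+0.23) = +0.85 V.

+0.85 V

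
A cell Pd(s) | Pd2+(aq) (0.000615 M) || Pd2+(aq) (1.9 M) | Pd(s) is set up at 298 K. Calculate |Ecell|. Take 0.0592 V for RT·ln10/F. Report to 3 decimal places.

0.103 V

For a concentration cell E°cell = 0, since both electrodes use the same couple.
The compartment with the higher Pd2+(aq) concentration (1.9 M) acts as the cathode; ions are reduced there and produced at the dilute (0.000615 M) anode.
With n = 2, Ecell = −(0.0592/2)·log([dilute]/[conc]) = −(0.0592/2)·log(0.000615/1.9) = +0.103 V.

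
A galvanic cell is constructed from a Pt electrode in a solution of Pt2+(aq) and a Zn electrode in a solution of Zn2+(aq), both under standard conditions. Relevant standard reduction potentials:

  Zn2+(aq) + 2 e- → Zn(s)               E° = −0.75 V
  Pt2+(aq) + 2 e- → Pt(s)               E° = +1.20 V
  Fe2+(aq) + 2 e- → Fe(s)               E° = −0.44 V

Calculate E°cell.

Of the two couples in this cell, the one with the more positive reduction potential is reduced at the cathode: here that is Pt²⁺/Pt (+1.20 V); Zn²⁺/Zn (−0.75 V) is the anode.
E°cell = E°(cathode) − E°(anode) = +1.20 − (−0.75) = +1.95 V.

+1.95 V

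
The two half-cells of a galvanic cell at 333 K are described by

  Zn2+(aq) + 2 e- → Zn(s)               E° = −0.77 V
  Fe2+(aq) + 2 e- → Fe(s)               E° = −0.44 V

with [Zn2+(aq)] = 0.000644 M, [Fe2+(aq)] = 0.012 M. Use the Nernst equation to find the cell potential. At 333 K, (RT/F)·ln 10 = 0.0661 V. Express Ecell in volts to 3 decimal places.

+0.372 V

The Fe²⁺/Fe couple has the more positive E°, so it is the cathode; Zn²⁺/Zn is the anode.
E°cell = −0.44 − (−0.77) = +0.33 V, with n = 2 electrons transferred.
The balanced reaction is Fe2+(aq) + Zn(s) → Fe(s) + Zn2+(aq), so Q = [Zn2+(aq)] / [Fe2+(aq)] = 0.0537 and log Q = −1.270.
Applying E = E° − (RT ln10/nF)·log Q gives +0.33 − (0.0661/2)(−1.270) = +0.372 V.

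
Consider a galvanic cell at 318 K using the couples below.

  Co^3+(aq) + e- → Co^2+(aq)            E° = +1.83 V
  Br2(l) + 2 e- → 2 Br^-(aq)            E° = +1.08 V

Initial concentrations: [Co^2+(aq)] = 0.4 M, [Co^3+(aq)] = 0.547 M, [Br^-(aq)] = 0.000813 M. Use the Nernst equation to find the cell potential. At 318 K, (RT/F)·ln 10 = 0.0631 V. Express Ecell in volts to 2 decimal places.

Co³⁺/Co²⁺ is reduced (cathode, E° = +1.83 V) and Br₂/Br⁻ is oxidized (anode).
E°cell = E°cat − E°an = +1.83 − (+1.08) = +0.75 V; n = 2.
Balancing gives 2 Co^3+(aq) + 2 Br^-(aq) → 2 Co^2+(aq) + Br2(l); hence Q = [Co^2+(aq)]^2 / ([Co^3+(aq)]^2·[Br^-(aq)]^2) = 8.09×10^5 (log Q = 5.908).
By the Nernst equation, E = +0.75 − (0.0631/2)·(5.908) = +0.56 V.

+0.56 V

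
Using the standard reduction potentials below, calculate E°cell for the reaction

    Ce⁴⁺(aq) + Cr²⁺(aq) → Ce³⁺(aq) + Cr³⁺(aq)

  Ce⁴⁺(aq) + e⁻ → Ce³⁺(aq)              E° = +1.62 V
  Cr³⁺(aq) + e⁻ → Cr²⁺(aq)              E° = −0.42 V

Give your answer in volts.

In the reaction as written, Ce⁴⁺(aq) is reduced (cathode) and Cr³⁺(aq) is produced by oxidation at the anode.
E°cell = E°(cathode) − E°(anode) = +1.62 − (−0.42) = +2.04 V.

+2.04 V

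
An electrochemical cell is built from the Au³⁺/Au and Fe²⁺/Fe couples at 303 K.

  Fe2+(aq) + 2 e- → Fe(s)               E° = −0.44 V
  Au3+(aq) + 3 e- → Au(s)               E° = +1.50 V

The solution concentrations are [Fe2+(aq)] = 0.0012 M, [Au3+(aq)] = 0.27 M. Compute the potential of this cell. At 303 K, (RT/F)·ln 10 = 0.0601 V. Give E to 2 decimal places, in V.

+2.02 V

The Au³⁺/Au couple has the more positive E°, so it is the cathode; Fe²⁺/Fe is the anode.
E°cell = E°cat − E°an = +1.50 − (−0.44) = +1.94 V; n = 6.
For the overall reaction 2 Au3+(aq) + 3 Fe(s) → 2 Au(s) + 3 Fe2+(aq), Q = [Fe2+(aq)]^3 / [Au3+(aq)]^2 = 2.37×10^−8, giving log Q = −7.625.
E = E° − (0.0601/n)·log Q = +1.94 − (0.0601/6)(−7.625) = +2.02 V.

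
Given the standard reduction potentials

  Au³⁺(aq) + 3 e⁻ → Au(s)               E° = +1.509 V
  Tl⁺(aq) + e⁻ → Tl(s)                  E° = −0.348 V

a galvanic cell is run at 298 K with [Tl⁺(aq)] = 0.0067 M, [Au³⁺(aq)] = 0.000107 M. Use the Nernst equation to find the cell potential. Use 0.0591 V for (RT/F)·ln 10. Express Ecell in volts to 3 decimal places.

Since E°(Au³⁺/Au) > E°(Tl⁺/Tl), Au³⁺/Au serves as the cathode.
E°cell = +1.509 − (−0.348) = +1.857 V, with n = 3 electrons transferred.
Balancing gives Au³⁺(aq) + 3 Tl(s) → Au(s) + 3 Tl⁺(aq); hence Q = [Tl⁺(aq)]^3 / [Au³⁺(aq)] = 0.00281 (log Q = −2.551).
Applying E = E° − (RT ln10/nF)·log Q gives +1.857 − (0.0591/3)(−2.551) = +1.907 V.

+1.907 V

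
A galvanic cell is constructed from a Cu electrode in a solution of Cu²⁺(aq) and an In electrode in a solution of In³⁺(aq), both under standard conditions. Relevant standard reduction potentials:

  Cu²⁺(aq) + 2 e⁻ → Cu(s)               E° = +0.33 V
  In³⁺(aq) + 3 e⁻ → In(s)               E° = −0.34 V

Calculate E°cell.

The Cu²⁺/Cu couple has the higher E°, so Cu ion is reduced (cathode) and In is oxidized (anode).
E°cell = E°(cathode) − E°(anode) = +0.33 − (−0.34) = +0.67 V.

+0.67 V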